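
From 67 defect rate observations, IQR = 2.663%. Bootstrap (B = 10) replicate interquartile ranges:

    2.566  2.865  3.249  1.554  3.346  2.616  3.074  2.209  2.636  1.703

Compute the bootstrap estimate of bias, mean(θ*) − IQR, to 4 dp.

mean(θ*) = (2.566 + 2.865 + 3.249 + 1.554 + 3.346 + 2.616 + 3.074 + 2.209 + 2.636 + 1.703) / 10 = 2.58180
bias = 2.58180 − 2.663

bias = −0.0812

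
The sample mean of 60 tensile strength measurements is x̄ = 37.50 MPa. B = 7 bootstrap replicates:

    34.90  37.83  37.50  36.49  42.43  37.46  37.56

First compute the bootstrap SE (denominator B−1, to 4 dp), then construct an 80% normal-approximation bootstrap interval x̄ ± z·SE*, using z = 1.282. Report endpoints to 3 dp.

Mean of replicates = 37.7386; sum of squared deviations = 31.8007; SE* = √(31.8007/6) = 2.3022
Margin = 1.282 × 2.3022 = 2.9514
Interval: 37.50 ± 2.9514

(34.549, 40.451)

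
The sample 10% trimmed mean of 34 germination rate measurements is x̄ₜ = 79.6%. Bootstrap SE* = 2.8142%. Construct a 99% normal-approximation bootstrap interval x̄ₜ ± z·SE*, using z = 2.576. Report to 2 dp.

Margin = 2.576 × 2.8142 = 7.249
Interval: 79.6 ± 7.249

(72.35, 86.85)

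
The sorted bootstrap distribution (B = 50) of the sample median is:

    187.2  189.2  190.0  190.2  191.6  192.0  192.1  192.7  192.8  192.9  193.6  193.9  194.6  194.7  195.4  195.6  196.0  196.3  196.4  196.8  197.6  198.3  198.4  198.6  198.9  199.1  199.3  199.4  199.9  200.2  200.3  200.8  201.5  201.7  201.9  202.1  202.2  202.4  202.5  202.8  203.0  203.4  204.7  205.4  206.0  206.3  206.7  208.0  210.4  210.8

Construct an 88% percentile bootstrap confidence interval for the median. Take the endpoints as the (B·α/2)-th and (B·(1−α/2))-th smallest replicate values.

α = 0.12; lower rank = 50 × 0.060 = 3; upper rank = 50 × 0.940 = 47.
The 3rd smallest replicate is 190.0; the 47th is 206.7.

(190.0, 206.7)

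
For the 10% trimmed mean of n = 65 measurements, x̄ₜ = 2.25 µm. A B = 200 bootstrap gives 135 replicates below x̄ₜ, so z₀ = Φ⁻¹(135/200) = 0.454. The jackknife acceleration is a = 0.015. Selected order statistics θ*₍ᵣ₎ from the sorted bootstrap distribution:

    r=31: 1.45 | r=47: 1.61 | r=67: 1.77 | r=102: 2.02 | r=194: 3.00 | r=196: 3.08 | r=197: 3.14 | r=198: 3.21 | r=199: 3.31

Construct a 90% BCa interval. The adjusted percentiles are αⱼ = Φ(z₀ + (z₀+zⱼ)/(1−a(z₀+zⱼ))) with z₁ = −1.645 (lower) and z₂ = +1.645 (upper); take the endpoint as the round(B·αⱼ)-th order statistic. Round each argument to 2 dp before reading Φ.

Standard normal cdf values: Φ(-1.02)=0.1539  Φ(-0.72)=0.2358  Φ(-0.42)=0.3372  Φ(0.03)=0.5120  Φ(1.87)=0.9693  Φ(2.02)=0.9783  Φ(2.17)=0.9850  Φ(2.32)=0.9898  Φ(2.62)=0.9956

(1.61, 3.31)

Lower: z₀ + z₁ = 0.454 + (-1.645) = -1.191; 1 − a(z₀+z₁) = 1 − (0.015)(-1.191) = 1.0179; argument = 0.454 + (-1.191)/1.0179 = -0.7161 → -0.72.
α₁ = Φ(-0.72) = 0.2358; rank = round(200 × 0.2358) = 47; θ*₍47₎ = 1.61.
Upper: z₀ + z₂ = 2.099; 1 − a(z₀+z₂) = 0.9685; argument = 2.6212 → 2.62; α₂ = 0.9956; rank = 199; θ*₍199₎ = 3.31.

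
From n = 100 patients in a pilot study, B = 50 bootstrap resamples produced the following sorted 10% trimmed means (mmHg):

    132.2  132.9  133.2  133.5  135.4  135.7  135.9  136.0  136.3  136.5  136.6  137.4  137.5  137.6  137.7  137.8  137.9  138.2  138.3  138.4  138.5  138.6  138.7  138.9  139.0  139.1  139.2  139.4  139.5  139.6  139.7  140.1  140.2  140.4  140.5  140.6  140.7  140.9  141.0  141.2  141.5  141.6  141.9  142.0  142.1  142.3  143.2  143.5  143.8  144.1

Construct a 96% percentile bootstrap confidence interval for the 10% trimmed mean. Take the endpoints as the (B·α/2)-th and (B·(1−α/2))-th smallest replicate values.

α = 0.04; lower rank = 50 × 0.020 = 1; upper rank = 50 × 0.980 = 49.
The 1st smallest replicate is 132.2; the 49th is 143.8.

(132.2, 143.8)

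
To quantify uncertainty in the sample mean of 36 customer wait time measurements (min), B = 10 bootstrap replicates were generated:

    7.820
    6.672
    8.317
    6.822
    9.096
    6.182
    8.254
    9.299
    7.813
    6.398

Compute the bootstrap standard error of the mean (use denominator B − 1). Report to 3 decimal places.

SE* = 1.107

Bootstrap SE is the standard deviation of the 10 replicate means.
Mean of replicates: (7.820 + 6.672 + 8.317 + 6.822 + 9.096 + 6.182 + 8.254 + 9.299 + 7.813 + 6.398) / 10 = 76.6730 / 10 = 7.6673
Sum of squared deviations: (+0.1527)² + (−0.9953)² + (+0.6497)² + (−0.8453)² + (+1.4287)² + (−1.4853)² + (+0.5867)² + (+1.6317)² + (+0.1457)² + (−1.2693)² = 11.0369
Variance = 11.0369 / 9 = 1.2263
SE* = √1.2263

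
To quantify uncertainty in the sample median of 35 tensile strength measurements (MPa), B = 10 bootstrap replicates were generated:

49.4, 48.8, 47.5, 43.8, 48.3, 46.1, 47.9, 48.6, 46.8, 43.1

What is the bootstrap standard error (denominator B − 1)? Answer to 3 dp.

SE* = 2.124

Bootstrap SE is the standard deviation of the 10 replicate medians.
Mean of replicates: (49.4 + 48.8 + 47.5 + 43.8 + 48.3 + 46.1 + 47.9 + 48.6 + 46.8 + 43.1) / 10 = 470.3000 / 10 = 47.0300
Sum of squared deviations: (+2.3700)² + (+1.7700)² + (+0.4700)² + (−3.2300)² + (+1.2700)² + (−0.9300)² + (+0.8700)² + (+1.5700)² + (−0.2300)² + (−3.9300)² = 40.6010
Variance = 40.6010 / 9 = 4.5112
SE* = √4.5112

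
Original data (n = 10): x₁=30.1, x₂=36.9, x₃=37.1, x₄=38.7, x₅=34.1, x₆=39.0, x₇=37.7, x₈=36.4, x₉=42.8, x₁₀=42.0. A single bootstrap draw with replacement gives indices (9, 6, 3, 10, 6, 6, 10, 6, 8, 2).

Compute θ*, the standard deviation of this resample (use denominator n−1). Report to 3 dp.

Resample values: 42.8, 39.0, 37.1, 42.0, 39.0, 39.0, 42.0, 39.0, 36.4, 36.9.
Mean = 39.3200; sum of squared deviations = 46.1960
s² = 46.1960 / 9 = 5.1329
s = √5.1329 = 2.266

θ* = 2.266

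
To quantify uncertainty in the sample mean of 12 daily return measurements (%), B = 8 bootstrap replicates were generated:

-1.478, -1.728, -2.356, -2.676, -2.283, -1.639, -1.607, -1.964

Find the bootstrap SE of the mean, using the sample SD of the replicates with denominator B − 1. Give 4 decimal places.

SE* = 0.4288

Bootstrap SE is the standard deviation of the 8 replicate means.
Mean of replicates: ((-1.478) + (-1.728) + (-2.356) + (-2.676) + (-2.283) + (-1.639) + (-1.607) + (-1.964)) / 8 = -15.73100 / 8 = -1.96637
Sum of squared deviations: (+0.48838)² + (+0.23838)² + (−0.38962)² + (−0.70963)² + (−0.31662)² + (+0.32737)² + (+0.35938)² + (+0.00238)² = 1.28729
Variance = 1.28729 / 7 = 0.18390
SE* = √0.18390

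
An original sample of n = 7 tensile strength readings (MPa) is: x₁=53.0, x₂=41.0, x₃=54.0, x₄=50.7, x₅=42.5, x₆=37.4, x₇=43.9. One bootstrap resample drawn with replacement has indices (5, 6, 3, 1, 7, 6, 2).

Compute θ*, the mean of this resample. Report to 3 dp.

θ* = 44.171

Resample values: 42.5, 37.4, 54.0, 53.0, 43.9, 37.4, 41.0.
Mean = (42.5 + 37.4 + 54.0 + 53.0 + 43.9 + 37.4 + 41.0) / 7 = 309.20 / 7 = 44.171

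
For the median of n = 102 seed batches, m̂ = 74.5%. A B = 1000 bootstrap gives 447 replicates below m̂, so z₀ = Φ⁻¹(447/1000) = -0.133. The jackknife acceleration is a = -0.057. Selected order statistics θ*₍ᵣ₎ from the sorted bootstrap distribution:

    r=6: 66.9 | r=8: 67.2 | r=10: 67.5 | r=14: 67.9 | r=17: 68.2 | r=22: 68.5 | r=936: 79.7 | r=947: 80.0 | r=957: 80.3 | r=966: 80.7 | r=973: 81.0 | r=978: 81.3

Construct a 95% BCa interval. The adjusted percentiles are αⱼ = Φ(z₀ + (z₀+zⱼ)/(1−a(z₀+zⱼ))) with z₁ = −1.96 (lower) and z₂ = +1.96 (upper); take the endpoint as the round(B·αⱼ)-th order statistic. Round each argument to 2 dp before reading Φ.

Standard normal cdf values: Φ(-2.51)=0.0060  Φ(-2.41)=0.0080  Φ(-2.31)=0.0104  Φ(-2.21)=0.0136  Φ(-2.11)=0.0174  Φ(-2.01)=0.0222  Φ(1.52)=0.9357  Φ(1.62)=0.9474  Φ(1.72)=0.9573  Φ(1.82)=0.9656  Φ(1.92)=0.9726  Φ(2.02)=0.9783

Lower: z₀ + z₁ = -0.133 + (-1.960) = -2.093; 1 − a(z₀+z₁) = 1 − (-0.057)(-2.093) = 0.8807; argument = -0.133 + (-2.093)/0.8807 = -2.5095 → -2.51.
α₁ = Φ(-2.51) = 0.0060; rank = round(1000 × 0.0060) = 6; θ*₍6₎ = 66.9.
Upper: z₀ + z₂ = 1.827; 1 − a(z₀+z₂) = 1.1041; argument = 1.5217 → 1.52; α₂ = 0.9357; rank = 936; θ*₍936₎ = 79.7.

(66.9, 79.7)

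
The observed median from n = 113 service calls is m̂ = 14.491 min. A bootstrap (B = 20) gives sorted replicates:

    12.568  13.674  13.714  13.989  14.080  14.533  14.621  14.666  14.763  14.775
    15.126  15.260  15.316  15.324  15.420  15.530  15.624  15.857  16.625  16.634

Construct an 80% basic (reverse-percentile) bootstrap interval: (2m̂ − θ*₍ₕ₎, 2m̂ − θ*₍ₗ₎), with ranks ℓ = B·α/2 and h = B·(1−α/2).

Percentile endpoints at ranks 2 and 18: θ*₍2₎ = 13.674, θ*₍18₎ = 15.857.
Basic interval reflects these around m̂:
  lower = 2 × 14.491 − 15.857 = 13.125
  upper = 2 × 14.491 − 13.674 = 15.308

(13.125, 15.308)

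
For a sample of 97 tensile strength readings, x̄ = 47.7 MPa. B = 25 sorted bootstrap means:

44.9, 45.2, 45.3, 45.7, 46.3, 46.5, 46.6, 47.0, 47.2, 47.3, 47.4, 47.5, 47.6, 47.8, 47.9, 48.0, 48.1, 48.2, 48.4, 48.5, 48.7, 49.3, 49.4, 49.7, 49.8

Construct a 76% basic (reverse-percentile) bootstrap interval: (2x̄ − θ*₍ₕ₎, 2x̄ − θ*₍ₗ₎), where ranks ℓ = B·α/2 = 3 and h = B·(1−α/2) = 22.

(46.1, 50.1)

Percentile endpoints at ranks 3 and 22: θ*₍3₎ = 45.3, θ*₍22₎ = 49.3.
Basic interval reflects these around x̄:
  lower = 2 × 47.7 − 49.3 = 46.1
  upper = 2 × 47.7 − 45.3 = 50.1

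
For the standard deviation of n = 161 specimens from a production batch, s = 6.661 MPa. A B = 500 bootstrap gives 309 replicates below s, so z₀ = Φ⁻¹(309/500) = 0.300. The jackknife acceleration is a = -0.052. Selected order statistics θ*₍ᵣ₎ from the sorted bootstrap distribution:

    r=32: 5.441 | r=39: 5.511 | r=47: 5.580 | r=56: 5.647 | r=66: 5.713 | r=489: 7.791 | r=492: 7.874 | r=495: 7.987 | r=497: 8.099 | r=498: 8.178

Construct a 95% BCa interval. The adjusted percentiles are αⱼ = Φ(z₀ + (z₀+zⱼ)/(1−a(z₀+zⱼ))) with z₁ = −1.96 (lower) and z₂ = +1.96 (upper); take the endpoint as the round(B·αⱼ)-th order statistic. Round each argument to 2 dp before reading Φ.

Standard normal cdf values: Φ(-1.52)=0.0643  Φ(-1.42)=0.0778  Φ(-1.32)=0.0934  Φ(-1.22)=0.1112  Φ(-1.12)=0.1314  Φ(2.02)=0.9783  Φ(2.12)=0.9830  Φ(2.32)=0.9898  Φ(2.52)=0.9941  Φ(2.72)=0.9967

(5.441, 7.987)

Lower: z₀ + z₁ = 0.300 + (-1.960) = -1.660; 1 − a(z₀+z₁) = 1 − (-0.052)(-1.660) = 0.9137; argument = 0.300 + (-1.660)/0.9137 = -1.5168 → -1.52.
α₁ = Φ(-1.52) = 0.0643; rank = round(500 × 0.0643) = 32; θ*₍32₎ = 5.441.
Upper: z₀ + z₂ = 2.260; 1 − a(z₀+z₂) = 1.1175; argument = 2.3223 → 2.32; α₂ = 0.9898; rank = 495; θ*₍495₎ = 7.987.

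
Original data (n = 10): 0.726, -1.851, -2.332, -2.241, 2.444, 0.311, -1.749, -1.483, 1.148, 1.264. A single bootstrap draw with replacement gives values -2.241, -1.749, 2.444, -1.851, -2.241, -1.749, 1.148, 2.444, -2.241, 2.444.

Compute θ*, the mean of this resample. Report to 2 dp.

θ* = -0.36

Mean = ((-2.241) + (-1.749) + 2.444 + (-1.851) + (-2.241) + (-1.749) + 1.148 + 2.444 + (-2.241) + 2.444) / 10 = -3.5920 / 10 = -0.36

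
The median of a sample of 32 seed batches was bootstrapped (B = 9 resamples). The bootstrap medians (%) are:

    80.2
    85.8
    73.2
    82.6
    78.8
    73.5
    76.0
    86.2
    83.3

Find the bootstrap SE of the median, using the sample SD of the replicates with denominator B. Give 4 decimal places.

Bootstrap SE is the standard deviation of the 9 replicate medians.
Mean of replicates: (80.2 + 85.8 + 73.2 + 82.6 + 78.8 + 73.5 + 76.0 + 86.2 + 83.3) / 9 = 719.60000 / 9 = 79.95556
Sum of squared deviations: (+0.24444)² + (+5.84444)² + (−6.75556)² + (+2.64444)² + (−1.15556)² + (−6.45556)² + (−3.95556)² + (+6.24444)² + (+3.34444)² = 195.68222
Variance = 195.68222 / 9 = 21.74247
SE* = √21.74247

SE* = 4.6629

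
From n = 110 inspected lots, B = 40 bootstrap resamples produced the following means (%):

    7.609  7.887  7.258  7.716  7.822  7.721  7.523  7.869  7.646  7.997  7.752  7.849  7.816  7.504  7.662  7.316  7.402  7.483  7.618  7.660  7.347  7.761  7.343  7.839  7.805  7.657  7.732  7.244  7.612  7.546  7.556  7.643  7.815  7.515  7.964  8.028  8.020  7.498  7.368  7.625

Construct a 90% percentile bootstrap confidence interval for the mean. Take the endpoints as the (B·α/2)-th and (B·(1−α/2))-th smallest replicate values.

(7.258, 7.997)

Sorted replicates: 7.244, 7.258, 7.316, 7.343, 7.347, 7.368, 7.402, 7.483, 7.498, 7.504, 7.515, 7.523, 7.546, 7.556, 7.609, 7.612, 7.618, 7.625, 7.643, 7.646, 7.657, 7.660, 7.662, 7.716, 7.721, 7.732, 7.752, 7.761, 7.805, 7.815, 7.816, 7.822, 7.839, 7.849, 7.869, 7.887, 7.964, 7.997, 8.020, 8.028
α = 0.10; lower rank = 40 × 0.050 = 2; upper rank = 40 × 0.950 = 38.
The 2nd smallest replicate is 7.258; the 38th is 7.997.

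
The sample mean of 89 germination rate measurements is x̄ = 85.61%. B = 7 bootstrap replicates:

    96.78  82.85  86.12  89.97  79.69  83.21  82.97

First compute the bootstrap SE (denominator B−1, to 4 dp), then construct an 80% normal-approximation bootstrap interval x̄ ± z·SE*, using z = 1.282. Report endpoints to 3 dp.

(78.233, 92.987)

Mean of replicates = 85.9414; sum of squared deviations = 198.6633; SE* = √(198.6633/6) = 5.7542
Margin = 1.282 × 5.7542 = 7.3769
Interval: 85.61 ± 7.3769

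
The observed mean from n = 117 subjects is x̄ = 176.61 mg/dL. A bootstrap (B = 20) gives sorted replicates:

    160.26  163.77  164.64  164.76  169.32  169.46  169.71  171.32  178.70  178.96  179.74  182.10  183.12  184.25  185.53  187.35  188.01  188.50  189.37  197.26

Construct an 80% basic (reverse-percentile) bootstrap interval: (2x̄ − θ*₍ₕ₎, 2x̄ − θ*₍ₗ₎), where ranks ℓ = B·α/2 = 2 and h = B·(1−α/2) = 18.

(164.72, 189.45)

Percentile endpoints at ranks 2 and 18: θ*₍2₎ = 163.77, θ*₍18₎ = 188.50.
Basic interval reflects these around x̄:
  lower = 2 × 176.61 − 188.50 = 164.72
  upper = 2 × 176.61 − 163.77 = 189.45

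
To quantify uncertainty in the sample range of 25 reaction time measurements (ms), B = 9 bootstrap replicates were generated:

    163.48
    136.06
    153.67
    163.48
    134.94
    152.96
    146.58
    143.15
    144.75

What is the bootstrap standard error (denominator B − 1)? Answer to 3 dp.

Bootstrap SE is the standard deviation of the 9 replicate ranges.
Mean of replicates: (163.48 + 136.06 + 153.67 + 163.48 + 134.94 + 152.96 + 146.58 + 143.15 + 144.75) / 9 = 1339.0700 / 9 = 148.7856
Sum of squared deviations: (+14.6944)² + (−12.7256)² + (+4.8844)² + (+14.6944)² + (−13.8456)² + (+4.1744)² + (−2.2056)² + (−5.6356)² + (−4.0356)² = 879.6860
Variance = 879.6860 / 8 = 109.9608
SE* = √109.9608

SE* = 10.486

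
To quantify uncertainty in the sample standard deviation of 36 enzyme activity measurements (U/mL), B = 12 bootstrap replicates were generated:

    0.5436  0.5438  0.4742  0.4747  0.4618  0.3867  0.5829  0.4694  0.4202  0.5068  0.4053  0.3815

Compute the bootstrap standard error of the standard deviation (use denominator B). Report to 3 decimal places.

SE* = 0.062

Bootstrap SE is the standard deviation of the 12 replicate standard deviations.
Mean of replicates: (0.5436 + 0.5438 + 0.4742 + 0.4747 + 0.4618 + 0.3867 + 0.5829 + 0.4694 + 0.4202 + 0.5068 + 0.4053 + 0.3815) / 12 = 5.65090 / 12 = 0.47091
Sum of squared deviations: (+0.07269)² + (+0.07289)² + (+0.00329)² + (+0.00379)² + (−0.00911)² + (−0.08421)² + (+0.11199)² + (−0.00151)² + (−0.05071)² + (+0.03589)² + (−0.06561)² + (−0.08941)² = 0.04650
Variance = 0.04650 / 12 = 0.00387
SE* = √0.00387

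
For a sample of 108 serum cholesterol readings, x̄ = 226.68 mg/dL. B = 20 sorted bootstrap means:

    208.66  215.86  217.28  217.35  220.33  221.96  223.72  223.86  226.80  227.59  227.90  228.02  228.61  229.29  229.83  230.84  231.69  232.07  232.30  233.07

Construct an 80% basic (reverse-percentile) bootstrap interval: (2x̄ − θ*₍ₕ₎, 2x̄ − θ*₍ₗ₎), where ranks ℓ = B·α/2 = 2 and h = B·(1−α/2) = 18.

Percentile endpoints at ranks 2 and 18: θ*₍2₎ = 215.86, θ*₍18₎ = 232.07.
Basic interval reflects these around x̄:
  lower = 2 × 226.68 − 232.07 = 221.29
  upper = 2 × 226.68 − 215.86 = 237.50

(221.29, 237.50)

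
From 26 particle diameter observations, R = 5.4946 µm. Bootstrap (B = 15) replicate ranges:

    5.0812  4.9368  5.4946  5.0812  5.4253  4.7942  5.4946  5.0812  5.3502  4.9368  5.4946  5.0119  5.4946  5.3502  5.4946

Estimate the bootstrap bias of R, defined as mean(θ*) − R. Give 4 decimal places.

mean(θ*) = (5.0812 + 4.9368 + 5.4946 + 5.0812 + 5.4253 + 4.7942 + 5.4946 + 5.0812 + 5.3502 + 4.9368 + 5.4946 + 5.0119 + 5.4946 + 5.3502 + 5.4946) / 15 = 5.23480
bias = 5.23480 − 5.4946

bias = −0.2598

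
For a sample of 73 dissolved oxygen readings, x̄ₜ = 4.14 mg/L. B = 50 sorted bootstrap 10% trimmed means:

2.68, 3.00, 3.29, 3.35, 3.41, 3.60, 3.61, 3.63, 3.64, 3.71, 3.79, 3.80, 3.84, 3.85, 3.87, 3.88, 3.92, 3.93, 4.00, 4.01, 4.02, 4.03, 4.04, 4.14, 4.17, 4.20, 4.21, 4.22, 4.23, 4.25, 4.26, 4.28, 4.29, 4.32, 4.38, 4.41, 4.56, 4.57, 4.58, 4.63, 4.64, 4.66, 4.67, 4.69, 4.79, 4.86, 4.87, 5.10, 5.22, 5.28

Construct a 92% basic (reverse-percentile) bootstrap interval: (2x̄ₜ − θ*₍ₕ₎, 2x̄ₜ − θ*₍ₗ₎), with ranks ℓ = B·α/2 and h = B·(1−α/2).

(3.18, 5.28)

Percentile endpoints at ranks 2 and 48: θ*₍2₎ = 3.00, θ*₍48₎ = 5.10.
Basic interval reflects these around x̄ₜ:
  lower = 2 × 4.14 − 5.10 = 3.18
  upper = 2 × 4.14 − 3.00 = 5.28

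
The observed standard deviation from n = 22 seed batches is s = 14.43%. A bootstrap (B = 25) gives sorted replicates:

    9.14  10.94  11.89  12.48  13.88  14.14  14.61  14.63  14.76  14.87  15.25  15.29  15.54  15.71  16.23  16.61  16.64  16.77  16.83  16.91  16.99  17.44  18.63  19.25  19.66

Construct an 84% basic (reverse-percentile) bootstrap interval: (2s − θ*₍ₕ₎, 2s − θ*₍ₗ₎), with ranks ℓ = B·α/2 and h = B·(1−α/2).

Percentile endpoints at ranks 2 and 23: θ*₍2₎ = 10.94, θ*₍23₎ = 18.63.
Basic interval reflects these around s:
  lower = 2 × 14.43 − 18.63 = 10.23
  upper = 2 × 14.43 − 10.94 = 17.92

(10.23, 17.92)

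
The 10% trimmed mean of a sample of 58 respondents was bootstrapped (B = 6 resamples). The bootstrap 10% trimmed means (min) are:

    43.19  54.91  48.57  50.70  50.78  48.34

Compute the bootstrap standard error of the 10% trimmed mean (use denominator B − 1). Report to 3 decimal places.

SE* = 3.856

Bootstrap SE is the standard deviation of the 6 replicate 10% trimmed means.
Mean of replicates: (43.19 + 54.91 + 48.57 + 50.70 + 50.78 + 48.34) / 6 = 296.4900 / 6 = 49.4150
Sum of squared deviations: (−6.2250)² + (+5.4950)² + (−0.8450)² + (+1.2850)² + (+1.3650)² + (−1.0750)² = 74.3298
Variance = 74.3298 / 5 = 14.8660
SE* = √14.8660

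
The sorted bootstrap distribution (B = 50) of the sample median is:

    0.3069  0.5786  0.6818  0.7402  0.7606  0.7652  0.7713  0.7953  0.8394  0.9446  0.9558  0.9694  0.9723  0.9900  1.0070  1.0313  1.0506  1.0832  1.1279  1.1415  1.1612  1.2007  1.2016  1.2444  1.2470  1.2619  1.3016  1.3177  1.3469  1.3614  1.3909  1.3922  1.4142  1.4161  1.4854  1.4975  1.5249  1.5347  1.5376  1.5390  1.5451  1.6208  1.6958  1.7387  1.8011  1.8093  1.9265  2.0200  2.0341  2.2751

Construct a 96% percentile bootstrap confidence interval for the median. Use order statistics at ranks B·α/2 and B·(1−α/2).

α = 0.04; lower rank = 50 × 0.020 = 1; upper rank = 50 × 0.980 = 49.
The 1st smallest replicate is 0.3069; the 49th is 2.0341.

(0.3069, 2.0341)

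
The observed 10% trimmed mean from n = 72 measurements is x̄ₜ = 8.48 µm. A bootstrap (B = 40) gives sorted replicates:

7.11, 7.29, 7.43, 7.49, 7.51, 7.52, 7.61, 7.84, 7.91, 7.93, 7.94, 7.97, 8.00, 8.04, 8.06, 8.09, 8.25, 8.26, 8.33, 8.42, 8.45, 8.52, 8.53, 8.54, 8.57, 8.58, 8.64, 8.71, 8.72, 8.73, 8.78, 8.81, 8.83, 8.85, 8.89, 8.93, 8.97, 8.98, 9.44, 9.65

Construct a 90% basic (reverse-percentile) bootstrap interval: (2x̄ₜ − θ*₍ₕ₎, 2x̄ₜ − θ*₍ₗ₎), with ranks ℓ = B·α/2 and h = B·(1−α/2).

Percentile endpoints at ranks 2 and 38: θ*₍2₎ = 7.29, θ*₍38₎ = 8.98.
Basic interval reflects these around x̄ₜ:
  lower = 2 × 8.48 − 8.98 = 7.98
  upper = 2 × 8.48 − 7.29 = 9.67

(7.98, 9.67)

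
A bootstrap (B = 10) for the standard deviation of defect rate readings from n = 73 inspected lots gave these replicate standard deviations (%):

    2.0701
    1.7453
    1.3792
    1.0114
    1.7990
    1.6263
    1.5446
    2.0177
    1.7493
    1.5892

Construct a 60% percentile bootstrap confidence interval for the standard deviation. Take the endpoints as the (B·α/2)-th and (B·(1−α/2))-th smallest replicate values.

Sorted replicates: 1.0114, 1.3792, 1.5446, 1.5892, 1.6263, 1.7453, 1.7493, 1.7990, 2.0177, 2.0701
α = 0.40; lower rank = 10 × 0.200 = 2; upper rank = 10 × 0.800 = 8.
The 2nd smallest replicate is 1.3792; the 8th is 1.7990.

(1.3792, 1.7990)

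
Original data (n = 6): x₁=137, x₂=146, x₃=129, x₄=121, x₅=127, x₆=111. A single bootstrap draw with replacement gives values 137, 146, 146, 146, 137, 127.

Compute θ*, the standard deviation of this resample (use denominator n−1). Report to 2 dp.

Mean = 139.8333; sum of squared deviations = 294.8333
s² = 294.8333 / 5 = 58.9667
s = √58.9667 = 7.68

θ* = 7.68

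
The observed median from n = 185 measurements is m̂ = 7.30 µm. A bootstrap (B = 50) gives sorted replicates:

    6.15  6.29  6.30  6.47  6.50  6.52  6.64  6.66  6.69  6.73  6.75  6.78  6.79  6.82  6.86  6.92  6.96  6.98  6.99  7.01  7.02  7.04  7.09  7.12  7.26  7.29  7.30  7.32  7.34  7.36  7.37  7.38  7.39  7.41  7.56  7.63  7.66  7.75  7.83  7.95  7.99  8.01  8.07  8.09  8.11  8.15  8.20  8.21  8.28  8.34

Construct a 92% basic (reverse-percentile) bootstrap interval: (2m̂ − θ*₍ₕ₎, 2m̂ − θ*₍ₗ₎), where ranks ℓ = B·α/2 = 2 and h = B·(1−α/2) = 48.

(6.39, 8.31)

Percentile endpoints at ranks 2 and 48: θ*₍2₎ = 6.29, θ*₍48₎ = 8.21.
Basic interval reflects these around m̂:
  lower = 2 × 7.30 − 8.21 = 6.39
  upper = 2 × 7.30 − 6.29 = 8.31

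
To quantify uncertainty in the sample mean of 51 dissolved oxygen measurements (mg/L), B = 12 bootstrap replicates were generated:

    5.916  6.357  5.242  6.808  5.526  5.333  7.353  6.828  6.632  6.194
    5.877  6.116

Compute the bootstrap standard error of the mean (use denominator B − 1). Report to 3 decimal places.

Bootstrap SE is the standard deviation of the 12 replicate means.
Mean of replicates: (5.916 + 6.357 + 5.242 + 6.808 + 5.526 + 5.333 + 7.353 + 6.828 + 6.632 + 6.194 + 5.877 + 6.116) / 12 = 74.1820 / 12 = 6.1818
Sum of squared deviations: (−0.2658)² + (+0.1752)² + (−0.9398)² + (+0.6262)² + (−0.6558)² + (−0.8488)² + (+1.1712)² + (+0.6462)² + (+0.4502)² + (+0.0122)² + (−0.3048)² + (−0.0658)² = 4.6166
Variance = 4.6166 / 11 = 0.4197
SE* = √0.4197

SE* = 0.648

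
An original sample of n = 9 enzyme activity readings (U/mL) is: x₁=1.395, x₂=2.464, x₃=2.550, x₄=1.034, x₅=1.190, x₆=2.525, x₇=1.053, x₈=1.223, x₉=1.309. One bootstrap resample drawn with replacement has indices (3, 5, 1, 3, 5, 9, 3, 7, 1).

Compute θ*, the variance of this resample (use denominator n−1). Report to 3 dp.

θ* = 0.430

Resample values: 2.550, 1.190, 1.395, 2.550, 1.190, 1.309, 2.550, 1.053, 1.395.
Mean = 1.6869; sum of squared deviations = 3.4437
s² = 3.4437 / 8 = 0.4305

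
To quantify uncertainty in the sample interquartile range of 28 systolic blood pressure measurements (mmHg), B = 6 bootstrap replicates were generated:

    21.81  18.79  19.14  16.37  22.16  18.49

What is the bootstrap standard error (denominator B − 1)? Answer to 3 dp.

SE* = 2.184

Bootstrap SE is the standard deviation of the 6 replicate interquartile ranges.
Mean of replicates: (21.81 + 18.79 + 19.14 + 16.37 + 22.16 + 18.49) / 6 = 116.7600 / 6 = 19.4600
Sum of squared deviations: (+2.3500)² + (−0.6700)² + (−0.3200)² + (−3.0900)² + (+2.7000)² + (−0.9700)² = 23.8528
Variance = 23.8528 / 5 = 4.7706
SE* = √4.7706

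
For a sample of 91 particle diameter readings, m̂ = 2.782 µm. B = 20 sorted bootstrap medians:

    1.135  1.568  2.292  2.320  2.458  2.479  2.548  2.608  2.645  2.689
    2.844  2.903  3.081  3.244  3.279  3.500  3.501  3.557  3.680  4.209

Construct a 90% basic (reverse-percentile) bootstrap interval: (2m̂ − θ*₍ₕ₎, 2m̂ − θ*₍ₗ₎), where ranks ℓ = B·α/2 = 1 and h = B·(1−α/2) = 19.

(1.884, 4.429)

Percentile endpoints at ranks 1 and 19: θ*₍1₎ = 1.135, θ*₍19₎ = 3.680.
Basic interval reflects these around m̂:
  lower = 2 × 2.782 − 3.680 = 1.884
  upper = 2 × 2.782 − 1.135 = 4.429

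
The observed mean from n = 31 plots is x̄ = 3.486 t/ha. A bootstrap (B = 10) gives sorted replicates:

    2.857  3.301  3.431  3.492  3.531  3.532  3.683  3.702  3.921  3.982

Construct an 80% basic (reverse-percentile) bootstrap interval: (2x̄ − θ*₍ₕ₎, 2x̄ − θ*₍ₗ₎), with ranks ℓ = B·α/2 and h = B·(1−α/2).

(3.051, 4.115)

Percentile endpoints at ranks 1 and 9: θ*₍1₎ = 2.857, θ*₍9₎ = 3.921.
Basic interval reflects these around x̄:
  lower = 2 × 3.486 − 3.921 = 3.051
  upper = 2 × 3.486 − 2.857 = 4.115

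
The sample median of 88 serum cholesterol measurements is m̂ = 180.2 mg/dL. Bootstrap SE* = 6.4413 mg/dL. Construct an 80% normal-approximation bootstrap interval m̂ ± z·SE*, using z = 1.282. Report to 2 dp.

Margin = 1.282 × 6.4413 = 8.258
Interval: 180.2 ± 8.258

(171.94, 188.46)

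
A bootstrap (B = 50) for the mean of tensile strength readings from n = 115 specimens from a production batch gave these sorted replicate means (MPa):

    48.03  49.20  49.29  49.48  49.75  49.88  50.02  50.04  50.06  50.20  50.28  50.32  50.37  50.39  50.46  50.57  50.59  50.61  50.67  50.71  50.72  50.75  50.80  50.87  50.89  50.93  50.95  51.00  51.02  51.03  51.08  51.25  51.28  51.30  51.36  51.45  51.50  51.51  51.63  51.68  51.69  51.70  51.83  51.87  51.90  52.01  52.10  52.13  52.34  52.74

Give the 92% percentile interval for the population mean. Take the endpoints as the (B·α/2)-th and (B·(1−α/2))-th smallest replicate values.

(49.20, 52.13)

α = 0.08; lower rank = 50 × 0.040 = 2; upper rank = 50 × 0.960 = 48.
The 2nd smallest replicate is 49.20; the 48th is 52.13.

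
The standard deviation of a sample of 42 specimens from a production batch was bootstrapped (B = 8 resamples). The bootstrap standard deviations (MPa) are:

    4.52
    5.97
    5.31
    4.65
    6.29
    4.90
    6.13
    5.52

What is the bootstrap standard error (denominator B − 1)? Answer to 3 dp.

SE* = 0.682

Bootstrap SE is the standard deviation of the 8 replicate standard deviations.
Mean of replicates: (4.52 + 5.97 + 5.31 + 4.65 + 6.29 + 4.90 + 6.13 + 5.52) / 8 = 43.2900 / 8 = 5.4112
Sum of squared deviations: (−0.8913)² + (+0.5587)² + (−0.1013)² + (−0.7612)² + (+0.8788)² + (−0.5112)² + (+0.7188)² + (+0.1087)² = 3.2583
Variance = 3.2583 / 7 = 0.4655
SE* = √0.4655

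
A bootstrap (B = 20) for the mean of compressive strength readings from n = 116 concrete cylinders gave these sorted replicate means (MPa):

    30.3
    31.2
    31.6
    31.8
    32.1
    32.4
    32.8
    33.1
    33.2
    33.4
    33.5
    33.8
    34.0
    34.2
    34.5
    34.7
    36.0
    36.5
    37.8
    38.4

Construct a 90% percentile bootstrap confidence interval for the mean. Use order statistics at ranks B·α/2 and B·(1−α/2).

α = 0.10; lower rank = 20 × 0.050 = 1; upper rank = 20 × 0.950 = 19.
The 1st smallest replicate is 30.3; the 19th is 37.8.

(30.3, 37.8)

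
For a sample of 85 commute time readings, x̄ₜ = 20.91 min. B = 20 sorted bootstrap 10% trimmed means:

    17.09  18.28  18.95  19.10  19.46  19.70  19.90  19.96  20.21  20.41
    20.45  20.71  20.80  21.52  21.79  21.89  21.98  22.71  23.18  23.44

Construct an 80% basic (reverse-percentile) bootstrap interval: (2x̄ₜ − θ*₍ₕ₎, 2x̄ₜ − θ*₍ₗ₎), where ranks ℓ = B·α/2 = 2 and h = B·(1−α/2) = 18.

(19.11, 23.54)

Percentile endpoints at ranks 2 and 18: θ*₍2₎ = 18.28, θ*₍18₎ = 22.71.
Basic interval reflects these around x̄ₜ:
  lower = 2 × 20.91 − 22.71 = 19.11
  upper = 2 × 20.91 − 18.28 = 23.54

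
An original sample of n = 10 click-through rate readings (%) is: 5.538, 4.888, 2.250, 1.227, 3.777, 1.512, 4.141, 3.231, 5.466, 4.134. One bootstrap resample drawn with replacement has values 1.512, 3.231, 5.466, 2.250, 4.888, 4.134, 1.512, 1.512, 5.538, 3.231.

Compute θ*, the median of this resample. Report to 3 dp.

Sorted: 1.512, 1.512, 1.512, 2.250, 3.231, 3.231, 4.134, 4.888, 5.466, 5.538
Median = average of the two middle values = 3.231

θ* = 3.231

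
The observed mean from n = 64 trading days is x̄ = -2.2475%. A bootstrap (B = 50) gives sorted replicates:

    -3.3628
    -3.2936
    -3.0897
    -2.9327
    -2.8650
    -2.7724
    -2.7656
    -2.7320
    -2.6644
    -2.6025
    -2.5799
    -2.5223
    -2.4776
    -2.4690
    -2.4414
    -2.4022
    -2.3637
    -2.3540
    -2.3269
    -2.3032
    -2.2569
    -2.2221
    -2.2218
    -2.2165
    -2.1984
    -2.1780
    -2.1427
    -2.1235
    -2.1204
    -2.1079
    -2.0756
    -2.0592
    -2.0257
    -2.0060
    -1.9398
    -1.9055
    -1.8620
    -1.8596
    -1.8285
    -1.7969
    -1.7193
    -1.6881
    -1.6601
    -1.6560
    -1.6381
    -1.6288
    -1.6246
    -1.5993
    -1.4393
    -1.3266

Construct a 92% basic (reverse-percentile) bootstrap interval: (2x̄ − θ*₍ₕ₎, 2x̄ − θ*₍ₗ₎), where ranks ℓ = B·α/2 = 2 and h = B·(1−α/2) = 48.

(-2.8957, -1.2014)

Percentile endpoints at ranks 2 and 48: θ*₍2₎ = -3.2936, θ*₍48₎ = -1.5993.
Basic interval reflects these around x̄:
  lower = 2 × -2.2475 − -1.5993 = -2.8957
  upper = 2 × -2.2475 − -3.2936 = -1.2014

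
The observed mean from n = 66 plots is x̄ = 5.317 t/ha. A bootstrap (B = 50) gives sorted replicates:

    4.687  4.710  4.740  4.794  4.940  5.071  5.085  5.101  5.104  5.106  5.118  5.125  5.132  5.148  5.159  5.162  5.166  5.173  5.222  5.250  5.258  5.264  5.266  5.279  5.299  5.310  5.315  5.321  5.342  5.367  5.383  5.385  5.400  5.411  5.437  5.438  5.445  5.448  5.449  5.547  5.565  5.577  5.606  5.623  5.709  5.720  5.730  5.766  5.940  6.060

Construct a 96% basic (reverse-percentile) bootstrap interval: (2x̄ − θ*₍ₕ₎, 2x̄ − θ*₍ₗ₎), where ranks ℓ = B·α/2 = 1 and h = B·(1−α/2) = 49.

(4.694, 5.947)

Percentile endpoints at ranks 1 and 49: θ*₍1₎ = 4.687, θ*₍49₎ = 5.940.
Basic interval reflects these around x̄:
  lower = 2 × 5.317 − 5.940 = 4.694
  upper = 2 × 5.317 − 4.687 = 5.947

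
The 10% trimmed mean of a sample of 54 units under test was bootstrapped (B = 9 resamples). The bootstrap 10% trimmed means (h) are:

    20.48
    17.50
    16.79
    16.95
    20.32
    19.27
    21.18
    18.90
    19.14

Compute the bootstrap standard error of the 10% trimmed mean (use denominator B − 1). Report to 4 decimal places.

SE* = 1.5851

Bootstrap SE is the standard deviation of the 9 replicate 10% trimmed means.
Mean of replicates: (20.48 + 17.50 + 16.79 + 16.95 + 20.32 + 19.27 + 21.18 + 18.90 + 19.14) / 9 = 170.53000 / 9 = 18.94778
Sum of squared deviations: (+1.53222)² + (−1.44778)² + (−2.15778)² + (−1.99778)² + (+1.37222)² + (+0.32222)² + (+2.23222)² + (−0.04778)² + (+0.19222)² = 20.09976
Variance = 20.09976 / 8 = 2.51247
SE* = √2.51247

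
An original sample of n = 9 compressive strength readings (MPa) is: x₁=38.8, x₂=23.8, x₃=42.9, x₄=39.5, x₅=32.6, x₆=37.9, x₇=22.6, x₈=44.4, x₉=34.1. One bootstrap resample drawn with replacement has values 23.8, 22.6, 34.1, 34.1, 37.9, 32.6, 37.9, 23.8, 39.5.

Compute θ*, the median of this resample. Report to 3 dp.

θ* = 34.100

Sorted: 22.6, 23.8, 23.8, 32.6, 34.1, 34.1, 37.9, 37.9, 39.5
Median = middle value = 34.100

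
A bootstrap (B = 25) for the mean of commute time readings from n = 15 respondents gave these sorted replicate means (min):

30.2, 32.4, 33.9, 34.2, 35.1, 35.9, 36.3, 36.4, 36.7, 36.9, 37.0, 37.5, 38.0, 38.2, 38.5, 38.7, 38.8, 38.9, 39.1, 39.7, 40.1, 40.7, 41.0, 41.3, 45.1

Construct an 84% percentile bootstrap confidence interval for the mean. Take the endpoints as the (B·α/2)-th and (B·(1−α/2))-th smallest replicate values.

(32.4, 41.0)

α = 0.16; lower rank = 25 × 0.080 = 2; upper rank = 25 × 0.920 = 23.
The 2nd smallest replicate is 32.4; the 23rd is 41.0.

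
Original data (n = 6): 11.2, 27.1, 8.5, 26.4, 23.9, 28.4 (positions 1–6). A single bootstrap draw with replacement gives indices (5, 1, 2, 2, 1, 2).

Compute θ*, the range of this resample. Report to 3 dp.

Resample values: 23.9, 11.2, 27.1, 27.1, 11.2, 27.1.
Range = 27.1 − 11.2 = 15.900

θ* = 15.900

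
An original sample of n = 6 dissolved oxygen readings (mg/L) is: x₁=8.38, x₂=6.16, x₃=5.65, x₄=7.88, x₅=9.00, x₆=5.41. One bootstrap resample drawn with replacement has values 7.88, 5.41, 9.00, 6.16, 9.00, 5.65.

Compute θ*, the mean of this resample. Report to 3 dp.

θ* = 7.183

Mean = (7.88 + 5.41 + 9.00 + 6.16 + 9.00 + 5.65) / 6 = 43.100 / 6 = 7.183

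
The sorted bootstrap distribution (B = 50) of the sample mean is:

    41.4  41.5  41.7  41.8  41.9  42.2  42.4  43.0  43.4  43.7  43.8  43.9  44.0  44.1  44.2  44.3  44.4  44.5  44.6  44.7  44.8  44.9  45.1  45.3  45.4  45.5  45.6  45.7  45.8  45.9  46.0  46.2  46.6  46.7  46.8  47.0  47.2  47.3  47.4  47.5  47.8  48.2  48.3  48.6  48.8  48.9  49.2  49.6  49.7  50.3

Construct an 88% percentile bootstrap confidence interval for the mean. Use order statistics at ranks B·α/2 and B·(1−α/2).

(41.7, 49.2)

α = 0.12; lower rank = 50 × 0.060 = 3; upper rank = 50 × 0.940 = 47.
The 3rd smallest replicate is 41.7; the 47th is 49.2.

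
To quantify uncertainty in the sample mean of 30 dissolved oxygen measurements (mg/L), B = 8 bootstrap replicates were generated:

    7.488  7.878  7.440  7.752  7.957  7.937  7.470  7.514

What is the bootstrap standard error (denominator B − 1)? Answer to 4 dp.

Bootstrap SE is the standard deviation of the 8 replicate means.
Mean of replicates: (7.488 + 7.878 + 7.440 + 7.752 + 7.957 + 7.937 + 7.470 + 7.514) / 8 = 61.43600 / 8 = 7.67950
Sum of squared deviations: (−0.19150)² + (+0.19850)² + (−0.23950)² + (+0.07250)² + (+0.27750)² + (+0.25750)² + (−0.20950)² + (−0.16550)² = 0.35328
Variance = 0.35328 / 7 = 0.05047
SE* = √0.05047

SE* = 0.2247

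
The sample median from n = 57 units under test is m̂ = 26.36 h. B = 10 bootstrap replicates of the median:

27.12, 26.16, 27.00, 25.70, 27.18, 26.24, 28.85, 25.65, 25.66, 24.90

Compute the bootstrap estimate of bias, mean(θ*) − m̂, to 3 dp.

bias = +0.086

mean(θ*) = (27.12 + 26.16 + 27.00 + 25.70 + 27.18 + 26.24 + 28.85 + 25.65 + 25.66 + 24.90) / 10 = 26.4460
bias = 26.4460 − 26.36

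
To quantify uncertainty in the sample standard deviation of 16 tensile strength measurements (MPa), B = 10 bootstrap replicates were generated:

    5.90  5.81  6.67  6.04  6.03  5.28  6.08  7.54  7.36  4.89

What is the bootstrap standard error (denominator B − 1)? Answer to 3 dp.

Bootstrap SE is the standard deviation of the 10 replicate standard deviations.
Mean of replicates: (5.90 + 5.81 + 6.67 + 6.04 + 6.03 + 5.28 + 6.08 + 7.54 + 7.36 + 4.89) / 10 = 61.6000 / 10 = 6.1600
Sum of squared deviations: (−0.2600)² + (−0.3500)² + (+0.5100)² + (−0.1200)² + (−0.1300)² + (−0.8800)² + (−0.0800)² + (+1.3800)² + (+1.2000)² + (−1.2700)² = 6.2196
Variance = 6.2196 / 9 = 0.6911
SE* = √0.6911

SE* = 0.831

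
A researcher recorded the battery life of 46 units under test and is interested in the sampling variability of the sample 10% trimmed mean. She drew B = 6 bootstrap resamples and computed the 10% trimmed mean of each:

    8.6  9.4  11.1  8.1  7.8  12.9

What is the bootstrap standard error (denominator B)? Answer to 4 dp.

Bootstrap SE is the standard deviation of the 6 replicate 10% trimmed means.
Mean of replicates: (8.6 + 9.4 + 11.1 + 8.1 + 7.8 + 12.9) / 6 = 57.90000 / 6 = 9.65000
Sum of squared deviations: (−1.05000)² + (−0.25000)² + (+1.45000)² + (−1.55000)² + (−1.85000)² + (+3.25000)² = 19.65500
Variance = 19.65500 / 6 = 3.27583
SE* = √3.27583

SE* = 1.8099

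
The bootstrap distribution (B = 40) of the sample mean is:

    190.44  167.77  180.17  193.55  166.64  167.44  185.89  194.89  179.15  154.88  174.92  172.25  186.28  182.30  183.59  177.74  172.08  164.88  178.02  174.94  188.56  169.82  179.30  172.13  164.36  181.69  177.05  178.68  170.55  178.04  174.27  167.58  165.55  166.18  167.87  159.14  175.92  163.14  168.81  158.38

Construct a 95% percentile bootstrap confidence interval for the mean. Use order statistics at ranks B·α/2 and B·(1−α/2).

Sorted replicates: 154.88, 158.38, 159.14, 163.14, 164.36, 164.88, 165.55, 166.18, 166.64, 167.44, 167.58, 167.77, 167.87, 168.81, 169.82, 170.55, 172.08, 172.13, 172.25, 174.27, 174.92, 174.94, 175.92, 177.05, 177.74, 178.02, 178.04, 178.68, 179.15, 179.30, 180.17, 181.69, 182.30, 183.59, 185.89, 186.28, 188.56, 190.44, 193.55, 194.89
α = 0.05; lower rank = 40 × 0.025 = 1; upper rank = 40 × 0.975 = 39.
The 1st smallest replicate is 154.88; the 39th is 193.55.

(154.88, 193.55)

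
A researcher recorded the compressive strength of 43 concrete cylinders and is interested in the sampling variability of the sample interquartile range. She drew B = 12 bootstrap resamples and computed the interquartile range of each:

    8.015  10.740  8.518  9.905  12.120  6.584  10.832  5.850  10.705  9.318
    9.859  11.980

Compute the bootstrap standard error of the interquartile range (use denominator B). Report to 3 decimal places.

SE* = 1.895

Bootstrap SE is the standard deviation of the 12 replicate interquartile ranges.
Mean of replicates: (8.015 + 10.740 + 8.518 + 9.905 + 12.120 + 6.584 + 10.832 + 5.850 + 10.705 + 9.318 + 9.859 + 11.980) / 12 = 114.4260 / 12 = 9.5355
Sum of squared deviations: (−1.5205)² + (+1.2045)² + (−1.0175)² + (+0.3695)² + (+2.5845)² + (−2.9515)² + (+1.2965)² + (−3.6855)² + (+1.1695)² + (−0.2175)² + (+0.3235)² + (+2.4445)² = 43.0847
Variance = 43.0847 / 12 = 3.5904
SE* = √3.5904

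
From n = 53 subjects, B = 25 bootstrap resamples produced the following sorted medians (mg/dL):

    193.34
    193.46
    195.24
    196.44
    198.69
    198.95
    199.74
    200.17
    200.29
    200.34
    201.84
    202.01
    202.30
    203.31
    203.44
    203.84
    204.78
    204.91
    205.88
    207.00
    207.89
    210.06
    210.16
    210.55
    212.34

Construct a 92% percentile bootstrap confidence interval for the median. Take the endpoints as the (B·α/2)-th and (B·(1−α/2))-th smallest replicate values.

α = 0.08; lower rank = 25 × 0.040 = 1; upper rank = 25 × 0.960 = 24.
The 1st smallest replicate is 193.34; the 24th is 210.55.

(193.34, 210.55)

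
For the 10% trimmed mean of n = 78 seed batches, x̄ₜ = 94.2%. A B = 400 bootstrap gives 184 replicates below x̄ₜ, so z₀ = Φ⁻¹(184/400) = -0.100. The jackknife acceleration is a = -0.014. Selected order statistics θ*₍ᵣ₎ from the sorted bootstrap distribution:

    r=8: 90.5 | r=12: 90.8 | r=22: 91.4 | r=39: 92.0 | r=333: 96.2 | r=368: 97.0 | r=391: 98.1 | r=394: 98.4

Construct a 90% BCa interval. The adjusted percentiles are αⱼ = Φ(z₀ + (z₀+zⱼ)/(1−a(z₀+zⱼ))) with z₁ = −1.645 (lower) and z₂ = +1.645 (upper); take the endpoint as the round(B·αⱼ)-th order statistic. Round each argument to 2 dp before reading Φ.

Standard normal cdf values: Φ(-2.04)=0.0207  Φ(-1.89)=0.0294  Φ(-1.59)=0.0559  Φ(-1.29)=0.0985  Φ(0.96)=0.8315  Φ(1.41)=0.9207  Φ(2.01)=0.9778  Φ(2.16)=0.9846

(90.8, 97.0)

Lower: z₀ + z₁ = -0.100 + (-1.645) = -1.745; 1 − a(z₀+z₁) = 1 − (-0.014)(-1.745) = 0.9756; argument = -0.100 + (-1.745)/0.9756 = -1.8887 → -1.89.
α₁ = Φ(-1.89) = 0.0294; rank = round(400 × 0.0294) = 12; θ*₍12₎ = 90.8.
Upper: z₀ + z₂ = 1.545; 1 − a(z₀+z₂) = 1.0216; argument = 1.4123 → 1.41; α₂ = 0.9207; rank = 368; θ*₍368₎ = 97.0.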